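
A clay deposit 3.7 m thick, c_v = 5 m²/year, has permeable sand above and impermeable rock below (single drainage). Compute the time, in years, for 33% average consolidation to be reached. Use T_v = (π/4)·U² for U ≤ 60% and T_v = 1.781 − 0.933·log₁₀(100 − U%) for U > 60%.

t ≈ 0.234 years

Drainage path length: H_d = H = 3.7 m (single drainage).
U ≤ 60%: T_v = (π/4)·U² = (π/4)×0.33² = 0.08553.
t = T_v·H_d²/c_v = 0.08553×3.7²/5 = 0.2342 years.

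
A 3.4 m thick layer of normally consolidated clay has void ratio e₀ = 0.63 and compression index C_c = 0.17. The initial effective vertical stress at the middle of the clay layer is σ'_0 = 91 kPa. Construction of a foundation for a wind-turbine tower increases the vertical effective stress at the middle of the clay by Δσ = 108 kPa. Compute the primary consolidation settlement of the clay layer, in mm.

Final effective stress: σ'_f = σ'_0 + Δσ = 91 + 108 = 199 kPa.
Normally consolidated clay, so the full stress increment lies on the virgin compression line:
S_c = C_c·H/(1+e₀)·log₁₀(σ'_f/σ'_0) = 0.17×3.4/(1+0.63)×log₁₀(199/91)
    = 0.3546 × 0.33981 = 0.1205 m

S_c ≈ 120 mm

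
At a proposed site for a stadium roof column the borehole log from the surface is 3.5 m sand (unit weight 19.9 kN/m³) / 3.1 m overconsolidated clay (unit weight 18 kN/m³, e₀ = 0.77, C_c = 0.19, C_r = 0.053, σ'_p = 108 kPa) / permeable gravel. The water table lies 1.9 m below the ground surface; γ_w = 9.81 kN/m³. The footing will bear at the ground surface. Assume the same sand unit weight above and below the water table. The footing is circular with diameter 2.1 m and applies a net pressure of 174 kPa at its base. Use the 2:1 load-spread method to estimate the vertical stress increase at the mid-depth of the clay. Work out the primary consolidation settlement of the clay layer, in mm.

Mid-depth of clay below the ground surface: z = 3.5 + 3.1/2 = 5.05 m.
Total vertical stress at mid-clay: σ_v = 19.9×3.5 + 18×1.55 = 97.55 kPa.
Pore pressure: u = 9.81×(5.05 − 1.9) = 30.902 kPa.
Initial effective stress: σ'_0 = σ_v − u = 97.55 − 30.902 = 66.648 kPa.
Stress increase at mid-clay by the 2:1 spreading method:
Δσ ≈ qD²/(D+z)² = 174×2.1²/(2.1+5.05)² = 15.01 kPa
Final effective stress: σ'_f = 66.648 + 15.01 = 81.658 kPa.
σ'_f = 81.658 ≤ σ'_p = 108 kPa, so the clay remains overconsolidated and only the recompression index applies:
S_c = C_r·H/(1+e₀)·log₁₀(σ'_f/σ'_0) = 0.053×3.1/1.77×log₁₀(81.658/66.648)
    = 0.092824 × 0.088212 = 0.008188 m

S_c ≈ 8.19 mm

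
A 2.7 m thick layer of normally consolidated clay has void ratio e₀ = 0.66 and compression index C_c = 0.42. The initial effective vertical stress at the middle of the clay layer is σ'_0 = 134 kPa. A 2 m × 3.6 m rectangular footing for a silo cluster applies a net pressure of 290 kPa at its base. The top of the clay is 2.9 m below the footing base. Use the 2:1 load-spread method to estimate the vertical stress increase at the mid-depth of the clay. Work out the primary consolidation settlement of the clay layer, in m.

S_c ≈ 0.0818 m

Mid-depth of clay below the footing base: z = 2.9 + 2.7/2 = 4.25 m.
Stress increase at mid-clay by the 2:1 spreading method:
Δσ = qBL/((B+z)(L+z)) = 290×2×3.6/((2+4.25)(3.6+4.25)) = 42.558 kPa
Final effective stress: σ'_f = σ'_0 + Δσ = 134 + 42.558 = 176.56 kPa.
Normally consolidated clay, so the full stress increment lies on the virgin compression line:
S_c = C_c·H/(1+e₀)·log₁₀(σ'_f/σ'_0) = 0.42×2.7/(1+0.66)×log₁₀(176.56/134)
    = 0.68313 × 0.11979 = 0.08183 m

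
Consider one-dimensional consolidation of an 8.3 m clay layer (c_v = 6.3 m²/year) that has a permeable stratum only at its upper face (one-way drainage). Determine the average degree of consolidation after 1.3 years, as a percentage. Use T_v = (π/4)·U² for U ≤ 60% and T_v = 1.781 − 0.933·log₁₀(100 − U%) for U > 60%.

U ≈ 38.9 %

Drainage path length: H_d = H = 8.3 m (single drainage).
T_v = c_v·t/H_d² = 6.3×1.3/8.3² = 0.11889.
T_v = 0.11889 corresponds to the U ≤ 60% branch:
U = √(4T_v/π) = 0.3891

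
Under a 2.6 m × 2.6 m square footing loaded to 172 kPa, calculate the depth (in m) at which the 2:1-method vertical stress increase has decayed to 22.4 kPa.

2:1 spreading — at depth z the loaded area has grown by z in each plan dimension:
qB²/(B+z)² = Δσ_z ⇒ z = B(√(q/Δσ_z) − 1) = 2.6×(√(172/22.4) − 1) = 4.605 m

z ≈ 4.6 m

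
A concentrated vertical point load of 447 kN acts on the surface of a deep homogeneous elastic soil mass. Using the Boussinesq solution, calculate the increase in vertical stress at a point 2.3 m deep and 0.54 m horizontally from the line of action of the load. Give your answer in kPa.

Δσ_z ≈ 35.3 kPa

Boussinesq vertical stress below a point load on an elastic half-space:
Δσ_z = 3P/(2πz²) · [1 + (r/z)²]^(−5/2)
r/z = 0.54/2.3 = 0.23478; [1+(r/z)²]^(−5/2) = 0.87446.
Δσ_z = 3×447/(2π×2.3²) × 0.87446 = 40.345 × 0.87446 = 35.28 kPa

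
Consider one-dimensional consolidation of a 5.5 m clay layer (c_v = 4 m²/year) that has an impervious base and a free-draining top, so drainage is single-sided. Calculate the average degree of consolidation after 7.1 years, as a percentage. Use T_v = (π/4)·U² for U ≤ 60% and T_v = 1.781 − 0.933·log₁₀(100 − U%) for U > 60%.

U ≈ 92 %

Drainage path length: H_d = H = 5.5 m (single drainage).
T_v = c_v·t/H_d² = 4×7.1/5.5² = 0.93884.
T_v = 0.93884 corresponds to the U > 60% branch:
U = 1 − 10^((1.781 − T_v)/0.933)/100 = 0.9201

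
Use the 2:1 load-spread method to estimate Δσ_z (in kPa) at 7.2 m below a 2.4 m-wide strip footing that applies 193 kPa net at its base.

By the 2:1 method the load spreads at 1 horizontal : 2 vertical, so at depth z the loaded area has grown by z in each plan dimension:
Δσ = qB/(B+z) = 193×2.4/(2.4+7.2) = 48.25 kPa

Δσ_z ≈ 48.2 kPa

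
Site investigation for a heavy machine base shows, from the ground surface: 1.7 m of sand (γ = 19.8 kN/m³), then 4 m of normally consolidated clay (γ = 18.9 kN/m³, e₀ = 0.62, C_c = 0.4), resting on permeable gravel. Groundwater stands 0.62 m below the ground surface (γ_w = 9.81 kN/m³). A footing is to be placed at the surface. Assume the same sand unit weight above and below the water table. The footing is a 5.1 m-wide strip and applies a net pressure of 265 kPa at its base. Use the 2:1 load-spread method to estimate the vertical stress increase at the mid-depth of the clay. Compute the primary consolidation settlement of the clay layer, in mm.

Mid-depth of clay below the ground surface: z = 1.7 + 4/2 = 3.7 m.
Total vertical stress at mid-clay: σ_v = 19.8×1.7 + 18.9×2 = 71.46 kPa.
Pore pressure: u = 9.81×(3.7 − 0.62) = 30.215 kPa.
Initial effective stress: σ'_0 = σ_v − u = 71.46 − 30.215 = 41.245 kPa.
Stress increase at mid-clay by the 2:1 spreading method:
Δσ = qB/(B+z) = 265×5.1/(5.1+3.7) = 153.58 kPa
Final effective stress: σ'_f = σ'_0 + Δσ = 41.245 + 153.58 = 194.83 kPa.
Normally consolidated clay, so the full stress increment lies on the virgin compression line:
S_c = C_c·H/(1+e₀)·log₁₀(σ'_f/σ'_0) = 0.4×4/(1+0.62)×log₁₀(194.83/41.245)
    = 0.98765 × 0.67428 = 0.666 m

S_c ≈ 666 mm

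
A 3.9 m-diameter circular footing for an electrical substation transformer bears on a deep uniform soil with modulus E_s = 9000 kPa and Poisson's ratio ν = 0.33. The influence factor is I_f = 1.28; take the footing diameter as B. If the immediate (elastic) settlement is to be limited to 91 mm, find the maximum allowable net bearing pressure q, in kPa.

S_e = q·B·(1−ν²)/E_s · I_f  ⇒  q = S_e·E_s / (B·(1−ν²)·I_f).
q = 0.091 × 9000 / (3.9 × 0.8911 × 1.28) = 184.1 kPa

q ≈ 184 kPa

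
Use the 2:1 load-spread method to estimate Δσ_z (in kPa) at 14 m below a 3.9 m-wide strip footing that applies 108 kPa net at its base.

Δσ_z ≈ 23.5 kPa

By the 2:1 method the load spreads at 1 horizontal : 2 vertical, so at depth z the loaded area has grown by z in each plan dimension:
Δσ = qB/(B+z) = 108×3.9/(3.9+14) = 23.531 kPa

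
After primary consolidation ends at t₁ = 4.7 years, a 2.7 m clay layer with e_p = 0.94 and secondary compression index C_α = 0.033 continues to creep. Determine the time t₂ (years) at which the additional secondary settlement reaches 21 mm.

S_s = C_α·H/(1+e_p)·log₁₀(t₂/t₁) ⇒ log₁₀(t₂/t₁) = S_s·(1+e_p)/(C_α·H).
log₁₀(t₂/t₁) = 0.021 × (1+0.94) / (0.033×2.7) = 0.4572
t₂ = t₁ × 10^0.4572 = 4.7 × 2.866 = 13.47 years

t₂ ≈ 13.5 years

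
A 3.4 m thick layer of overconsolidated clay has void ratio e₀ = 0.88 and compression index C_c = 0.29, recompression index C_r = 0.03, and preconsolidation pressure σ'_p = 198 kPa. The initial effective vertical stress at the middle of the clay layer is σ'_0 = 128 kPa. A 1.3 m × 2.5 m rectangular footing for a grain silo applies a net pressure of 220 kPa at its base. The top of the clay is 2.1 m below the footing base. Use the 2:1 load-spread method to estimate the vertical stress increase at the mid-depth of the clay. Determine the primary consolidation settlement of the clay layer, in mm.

Mid-depth of clay below the footing base: z = 2.1 + 3.4/2 = 3.8 m.
Stress increase at mid-clay by the 2:1 spreading method:
Δσ = qBL/((B+z)(L+z)) = 220×1.3×2.5/((1.3+3.8)(2.5+3.8)) = 22.253 kPa
Final effective stress: σ'_f = 128 + 22.253 = 150.25 kPa.
σ'_f = 150.25 ≤ σ'_p = 198 kPa, so the clay remains overconsolidated and only the recompression index applies:
S_c = C_r·H/(1+e₀)·log₁₀(σ'_f/σ'_0) = 0.03×3.4/1.88×log₁₀(150.25/128)
    = 0.054255 × 0.069605 = 0.003776 m

S_c ≈ 3.78 mm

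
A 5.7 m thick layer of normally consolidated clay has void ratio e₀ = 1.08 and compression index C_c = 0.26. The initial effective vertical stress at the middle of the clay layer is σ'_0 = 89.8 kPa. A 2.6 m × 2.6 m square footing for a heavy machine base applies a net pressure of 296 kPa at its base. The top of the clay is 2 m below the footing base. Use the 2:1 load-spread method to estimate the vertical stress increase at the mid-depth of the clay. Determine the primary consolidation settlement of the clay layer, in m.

Mid-depth of clay below the footing base: z = 2 + 5.7/2 = 4.85 m.
Stress increase at mid-clay by the 2:1 spreading method:
Δσ = qBL/((B+z)(L+z)) = 296×2.6×2.6/((2.6+4.85)(2.6+4.85)) = 36.052 kPa
Final effective stress: σ'_f = σ'_0 + Δσ = 89.8 + 36.052 = 125.85 kPa.
Normally consolidated clay, so the full stress increment lies on the virgin compression line:
S_c = C_c·H/(1+e₀)·log₁₀(σ'_f/σ'_0) = 0.26×5.7/(1+1.08)×log₁₀(125.85/89.8)
    = 0.7125 × 0.14658 = 0.1044 m

S_c ≈ 0.104 m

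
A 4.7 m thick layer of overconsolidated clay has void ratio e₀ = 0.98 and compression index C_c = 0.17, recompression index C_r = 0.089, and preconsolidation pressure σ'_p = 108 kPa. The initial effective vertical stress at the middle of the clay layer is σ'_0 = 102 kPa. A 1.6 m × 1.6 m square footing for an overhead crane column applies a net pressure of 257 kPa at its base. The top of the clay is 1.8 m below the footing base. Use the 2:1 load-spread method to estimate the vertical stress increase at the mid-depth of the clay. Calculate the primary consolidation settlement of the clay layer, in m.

Mid-depth of clay below the footing base: z = 1.8 + 4.7/2 = 4.15 m.
Stress increase at mid-clay by the 2:1 spreading method:
Δσ = qBL/((B+z)(L+z)) = 257×1.6×1.6/((1.6+4.15)(1.6+4.15)) = 19.899 kPa
Final effective stress: σ'_f = 102 + 19.899 = 121.9 kPa.
σ'_f = 121.9 > σ'_p = 108 kPa, so the stress path crosses the preconsolidation pressure — recompression up to σ'_p, then virgin compression beyond:
S_c = H/(1+e₀)·[C_r·log₁₀(σ'_p/σ'_0) + C_c·log₁₀(σ'_f/σ'_p)]
    = 4.7/1.98 × [0.089×log₁₀(108/102) + 0.17×log₁₀(121.9/108)]
    = 2.3737 × [0.0022093 + 0.0089386] = 0.02646 m

S_c ≈ 0.0265 m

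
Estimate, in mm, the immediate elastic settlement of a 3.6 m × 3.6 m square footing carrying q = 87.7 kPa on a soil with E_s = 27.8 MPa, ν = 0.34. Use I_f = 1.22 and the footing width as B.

S_e ≈ 12.3 mm

Immediate (elastic) settlement: S_e = q·B·(1−ν²)/E_s · I_f.
E_s = 27.8 MPa = 27800 kPa.
S_e = 87.7 × 3.6 × (1 − 0.34²) / 27800 × 1.22
    = 87.7 × 3.6 × 0.8844 / 27800 × 1.22
    = 0.01225 m = 12.25 mm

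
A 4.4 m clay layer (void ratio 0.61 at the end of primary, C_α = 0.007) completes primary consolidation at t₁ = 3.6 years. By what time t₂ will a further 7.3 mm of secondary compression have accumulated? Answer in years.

S_s = C_α·H/(1+e_p)·log₁₀(t₂/t₁) ⇒ log₁₀(t₂/t₁) = S_s·(1+e_p)/(C_α·H).
log₁₀(t₂/t₁) = 0.0073 × (1+0.61) / (0.007×4.4) = 0.3816
t₂ = t₁ × 10^0.3816 = 3.6 × 2.408 = 8.667 years

t₂ ≈ 8.67 years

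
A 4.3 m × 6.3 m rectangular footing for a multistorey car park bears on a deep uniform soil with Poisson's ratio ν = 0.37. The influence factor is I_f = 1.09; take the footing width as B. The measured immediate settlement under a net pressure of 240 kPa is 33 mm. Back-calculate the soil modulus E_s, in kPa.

S_e = q·B·(1−ν²)/E_s · I_f  ⇒  E_s = q·B·(1−ν²)·I_f / S_e.
E_s = 240 × 4.3 × 0.8631 × 1.09 / 0.033 = 29420 kPa

E_s ≈ 29400 kPa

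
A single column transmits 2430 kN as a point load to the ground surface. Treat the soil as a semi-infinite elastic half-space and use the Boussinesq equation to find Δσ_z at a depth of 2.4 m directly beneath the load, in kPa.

Δσ_z ≈ 201 kPa

Boussinesq vertical stress below a point load on an elastic half-space:
Δσ_z = 3P/(2πz²) · [1 + (r/z)²]^(−5/2)
r/z = 0/2.4 = 0; [1+(r/z)²]^(−5/2) = 1.
Δσ_z = 3×2430/(2π×2.4²) × 1 = 201.43 × 1 = 201.4 kPa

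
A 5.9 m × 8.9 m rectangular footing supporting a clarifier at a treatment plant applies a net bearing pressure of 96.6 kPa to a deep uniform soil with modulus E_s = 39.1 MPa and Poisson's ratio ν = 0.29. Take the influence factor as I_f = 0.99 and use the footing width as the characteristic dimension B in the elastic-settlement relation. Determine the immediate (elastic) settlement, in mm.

S_e ≈ 13.2 mm

Immediate (elastic) settlement: S_e = q·B·(1−ν²)/E_s · I_f.
E_s = 39.1 MPa = 39100 kPa.
S_e = 96.6 × 5.9 × (1 − 0.29²) / 39100 × 0.99
    = 96.6 × 5.9 × 0.9159 / 39100 × 0.99
    = 0.01322 m = 13.22 mm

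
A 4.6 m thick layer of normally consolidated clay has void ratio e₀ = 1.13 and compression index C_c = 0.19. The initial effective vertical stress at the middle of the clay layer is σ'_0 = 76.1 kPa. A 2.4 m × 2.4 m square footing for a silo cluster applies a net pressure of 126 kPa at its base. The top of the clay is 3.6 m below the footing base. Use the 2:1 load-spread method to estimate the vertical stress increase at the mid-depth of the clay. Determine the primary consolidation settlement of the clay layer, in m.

Mid-depth of clay below the footing base: z = 3.6 + 4.6/2 = 5.9 m.
Stress increase at mid-clay by the 2:1 spreading method:
Δσ = qBL/((B+z)(L+z)) = 126×2.4×2.4/((2.4+5.9)(2.4+5.9)) = 10.535 kPa
Final effective stress: σ'_f = σ'_0 + Δσ = 76.1 + 10.535 = 86.635 kPa.
Normally consolidated clay, so the full stress increment lies on the virgin compression line:
S_c = C_c·H/(1+e₀)·log₁₀(σ'_f/σ'_0) = 0.19×4.6/(1+1.13)×log₁₀(86.635/76.1)
    = 0.41033 × 0.056309 = 0.02311 m

S_c ≈ 0.0231 m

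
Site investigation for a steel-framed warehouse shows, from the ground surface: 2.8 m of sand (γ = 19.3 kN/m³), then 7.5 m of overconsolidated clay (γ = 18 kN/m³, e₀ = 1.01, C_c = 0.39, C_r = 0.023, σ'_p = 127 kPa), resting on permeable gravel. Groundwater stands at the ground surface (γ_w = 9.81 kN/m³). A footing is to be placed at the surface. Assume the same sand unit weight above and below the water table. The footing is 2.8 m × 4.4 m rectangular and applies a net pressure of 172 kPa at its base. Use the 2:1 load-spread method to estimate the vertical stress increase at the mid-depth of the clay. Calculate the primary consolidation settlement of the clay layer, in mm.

Mid-depth of clay below the ground surface: z = 2.8 + 7.5/2 = 6.55 m.
Total vertical stress at mid-clay: σ_v = 19.3×2.8 + 18×3.75 = 121.54 kPa.
Pore pressure: u = 9.81×(6.55 − 0) = 64.255 kPa.
Initial effective stress: σ'_0 = σ_v − u = 121.54 − 64.255 = 57.285 kPa.
Stress increase at mid-clay by the 2:1 spreading method:
Δσ = qBL/((B+z)(L+z)) = 172×2.8×4.4/((2.8+6.55)(4.4+6.55)) = 20.697 kPa
Final effective stress: σ'_f = 57.285 + 20.697 = 77.982 kPa.
σ'_f = 77.982 ≤ σ'_p = 127 kPa, so the clay remains overconsolidated and only the recompression index applies:
S_c = C_r·H/(1+e₀)·log₁₀(σ'_f/σ'_0) = 0.023×7.5/2.01×log₁₀(77.982/57.285)
    = 0.08582 × 0.13395 = 0.0115 m

S_c ≈ 11.5 mm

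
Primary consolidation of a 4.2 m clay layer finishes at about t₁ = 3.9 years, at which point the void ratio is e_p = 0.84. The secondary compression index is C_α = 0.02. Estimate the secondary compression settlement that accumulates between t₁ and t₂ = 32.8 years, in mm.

S_s ≈ 42.2 mm

Secondary compression: S_s = C_α·H/(1+e_p)·log₁₀(t₂/t₁)
S_s = 0.02×4.2/(1+0.84)×log₁₀(32.8/3.9)
    = 0.04565 × 0.9248 = 0.04222 m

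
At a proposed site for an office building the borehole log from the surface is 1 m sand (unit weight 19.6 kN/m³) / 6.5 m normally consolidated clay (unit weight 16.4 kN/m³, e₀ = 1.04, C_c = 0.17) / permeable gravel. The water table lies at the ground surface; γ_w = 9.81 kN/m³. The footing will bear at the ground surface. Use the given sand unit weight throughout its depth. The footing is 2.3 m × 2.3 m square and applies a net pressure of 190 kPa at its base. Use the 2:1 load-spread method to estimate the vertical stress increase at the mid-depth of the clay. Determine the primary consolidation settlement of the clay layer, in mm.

Mid-depth of clay below the ground surface: z = 1 + 6.5/2 = 4.25 m.
Total vertical stress at mid-clay: σ_v = 19.6×1 + 16.4×3.25 = 72.9 kPa.
Pore pressure: u = 9.81×(4.25 − 0) = 41.693 kPa.
Initial effective stress: σ'_0 = σ_v − u = 72.9 − 41.693 = 31.207 kPa.
Stress increase at mid-clay by the 2:1 spreading method:
Δσ = qBL/((B+z)(L+z)) = 190×2.3×2.3/((2.3+4.25)(2.3+4.25)) = 23.428 kPa
Final effective stress: σ'_f = σ'_0 + Δσ = 31.207 + 23.428 = 54.635 kPa.
Normally consolidated clay, so the full stress increment lies on the virgin compression line:
S_c = C_c·H/(1+e₀)·log₁₀(σ'_f/σ'_0) = 0.17×6.5/(1+1.04)×log₁₀(54.635/31.207)
    = 0.54167 × 0.24322 = 0.1317 m

S_c ≈ 132 mm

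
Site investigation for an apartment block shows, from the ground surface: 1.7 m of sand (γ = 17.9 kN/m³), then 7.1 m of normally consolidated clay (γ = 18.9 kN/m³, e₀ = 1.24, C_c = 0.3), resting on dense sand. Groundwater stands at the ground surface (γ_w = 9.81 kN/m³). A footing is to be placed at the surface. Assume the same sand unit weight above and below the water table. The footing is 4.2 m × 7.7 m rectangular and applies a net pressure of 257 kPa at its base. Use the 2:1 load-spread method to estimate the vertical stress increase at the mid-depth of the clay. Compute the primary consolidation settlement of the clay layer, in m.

S_c ≈ 0.374 m

Mid-depth of clay below the ground surface: z = 1.7 + 7.1/2 = 5.25 m.
Total vertical stress at mid-clay: σ_v = 17.9×1.7 + 18.9×3.55 = 97.525 kPa.
Pore pressure: u = 9.81×(5.25 − 0) = 51.503 kPa.
Initial effective stress: σ'_0 = σ_v − u = 97.525 − 51.503 = 46.022 kPa.
Stress increase at mid-clay by the 2:1 spreading method:
Δσ = qBL/((B+z)(L+z)) = 257×4.2×7.7/((4.2+5.25)(7.7+5.25)) = 67.916 kPa
Final effective stress: σ'_f = σ'_0 + Δσ = 46.022 + 67.916 = 113.94 kPa.
Normally consolidated clay, so the full stress increment lies on the virgin compression line:
S_c = C_c·H/(1+e₀)·log₁₀(σ'_f/σ'_0) = 0.3×7.1/(1+1.24)×log₁₀(113.94/46.022)
    = 0.95089 × 0.39371 = 0.3744 m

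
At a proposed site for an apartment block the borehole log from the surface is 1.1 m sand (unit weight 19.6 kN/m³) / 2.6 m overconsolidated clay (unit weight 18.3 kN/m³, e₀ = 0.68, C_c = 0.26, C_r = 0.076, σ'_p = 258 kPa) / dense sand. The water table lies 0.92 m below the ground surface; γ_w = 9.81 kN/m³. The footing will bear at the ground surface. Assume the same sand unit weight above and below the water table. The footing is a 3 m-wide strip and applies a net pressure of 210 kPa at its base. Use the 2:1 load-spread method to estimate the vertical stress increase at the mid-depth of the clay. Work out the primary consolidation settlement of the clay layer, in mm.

Mid-depth of clay below the ground surface: z = 1.1 + 2.6/2 = 2.4 m.
Total vertical stress at mid-clay: σ_v = 19.6×1.1 + 18.3×1.3 = 45.35 kPa.
Pore pressure: u = 9.81×(2.4 − 0.92) = 14.519 kPa.
Initial effective stress: σ'_0 = σ_v − u = 45.35 − 14.519 = 30.831 kPa.
Stress increase at mid-clay by the 2:1 spreading method:
Δσ = qB/(B+z) = 210×3/(3+2.4) = 116.67 kPa
Final effective stress: σ'_f = 30.831 + 116.67 = 147.5 kPa.
σ'_f = 147.5 ≤ σ'_p = 258 kPa, so the clay remains overconsolidated and only the recompression index applies:
S_c = C_r·H/(1+e₀)·log₁₀(σ'_f/σ'_0) = 0.076×2.6/1.68×log₁₀(147.5/30.831)
    = 0.11762 × 0.6798 = 0.07996 m

S_c ≈ 80 mm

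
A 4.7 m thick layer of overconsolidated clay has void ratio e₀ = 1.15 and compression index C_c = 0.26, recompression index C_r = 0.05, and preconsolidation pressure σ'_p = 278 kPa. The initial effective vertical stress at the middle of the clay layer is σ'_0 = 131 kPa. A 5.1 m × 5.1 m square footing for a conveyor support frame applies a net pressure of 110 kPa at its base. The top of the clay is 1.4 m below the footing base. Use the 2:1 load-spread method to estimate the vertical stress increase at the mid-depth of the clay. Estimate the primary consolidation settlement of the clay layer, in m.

S_c ≈ 0.0117 m

Mid-depth of clay below the footing base: z = 1.4 + 4.7/2 = 3.75 m.
Stress increase at mid-clay by the 2:1 spreading method:
Δσ = qBL/((B+z)(L+z)) = 110×5.1×5.1/((5.1+3.75)(5.1+3.75)) = 36.53 kPa
Final effective stress: σ'_f = 131 + 36.53 = 167.53 kPa.
σ'_f = 167.53 ≤ σ'_p = 278 kPa, so the clay remains overconsolidated and only the recompression index applies:
S_c = C_r·H/(1+e₀)·log₁₀(σ'_f/σ'_0) = 0.05×4.7/2.15×log₁₀(167.53/131)
    = 0.1093 × 0.10682 = 0.01168 m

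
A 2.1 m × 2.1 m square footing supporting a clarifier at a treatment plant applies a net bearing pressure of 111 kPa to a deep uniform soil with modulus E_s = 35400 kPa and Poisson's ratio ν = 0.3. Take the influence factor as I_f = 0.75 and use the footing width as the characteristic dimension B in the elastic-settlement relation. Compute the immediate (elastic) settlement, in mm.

Immediate (elastic) settlement: S_e = q·B·(1−ν²)/E_s · I_f.
S_e = 111 × 2.1 × (1 − 0.3²) / 35400 × 0.75
    = 111 × 2.1 × 0.91 / 35400 × 0.75
    = 0.004494 m = 4.494 mm

S_e ≈ 4.49 mm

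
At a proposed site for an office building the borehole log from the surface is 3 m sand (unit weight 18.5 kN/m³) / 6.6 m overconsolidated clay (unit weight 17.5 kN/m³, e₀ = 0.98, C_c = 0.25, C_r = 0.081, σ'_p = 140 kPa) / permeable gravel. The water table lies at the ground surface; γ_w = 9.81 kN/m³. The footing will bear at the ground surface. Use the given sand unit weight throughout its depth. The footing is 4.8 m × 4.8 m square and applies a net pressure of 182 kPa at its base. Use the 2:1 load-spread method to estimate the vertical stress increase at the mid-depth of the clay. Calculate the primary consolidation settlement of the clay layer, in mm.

Mid-depth of clay below the ground surface: z = 3 + 6.6/2 = 6.3 m.
Total vertical stress at mid-clay: σ_v = 18.5×3 + 17.5×3.3 = 113.25 kPa.
Pore pressure: u = 9.81×(6.3 − 0) = 61.803 kPa.
Initial effective stress: σ'_0 = σ_v − u = 113.25 − 61.803 = 51.447 kPa.
Stress increase at mid-clay by the 2:1 spreading method:
Δσ = qBL/((B+z)(L+z)) = 182×4.8×4.8/((4.8+6.3)(4.8+6.3)) = 34.034 kPa
Final effective stress: σ'_f = 51.447 + 34.034 = 85.481 kPa.
σ'_f = 85.481 ≤ σ'_p = 140 kPa, so the clay remains overconsolidated and only the recompression index applies:
S_c = C_r·H/(1+e₀)·log₁₀(σ'_f/σ'_0) = 0.081×6.6/1.98×log₁₀(85.481/51.447)
    = 0.27 × 0.22051 = 0.05954 m

S_c ≈ 59.5 mm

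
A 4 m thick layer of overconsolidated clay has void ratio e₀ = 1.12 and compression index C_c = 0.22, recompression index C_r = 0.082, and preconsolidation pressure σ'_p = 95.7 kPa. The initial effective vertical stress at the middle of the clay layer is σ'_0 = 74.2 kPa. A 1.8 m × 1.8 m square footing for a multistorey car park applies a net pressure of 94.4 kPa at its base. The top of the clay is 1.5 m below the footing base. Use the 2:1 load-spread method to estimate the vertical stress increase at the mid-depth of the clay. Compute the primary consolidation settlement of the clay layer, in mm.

Mid-depth of clay below the footing base: z = 1.5 + 4/2 = 3.5 m.
Stress increase at mid-clay by the 2:1 spreading method:
Δσ = qBL/((B+z)(L+z)) = 94.4×1.8×1.8/((1.8+3.5)(1.8+3.5)) = 10.888 kPa
Final effective stress: σ'_f = 74.2 + 10.888 = 85.088 kPa.
σ'_f = 85.088 ≤ σ'_p = 95.7 kPa, so the clay remains overconsolidated and only the recompression index applies:
S_c = C_r·H/(1+e₀)·log₁₀(σ'_f/σ'_0) = 0.082×4/2.12×log₁₀(85.088/74.2)
    = 0.15472 × 0.059464 = 0.0092 m

S_c ≈ 9.2 mm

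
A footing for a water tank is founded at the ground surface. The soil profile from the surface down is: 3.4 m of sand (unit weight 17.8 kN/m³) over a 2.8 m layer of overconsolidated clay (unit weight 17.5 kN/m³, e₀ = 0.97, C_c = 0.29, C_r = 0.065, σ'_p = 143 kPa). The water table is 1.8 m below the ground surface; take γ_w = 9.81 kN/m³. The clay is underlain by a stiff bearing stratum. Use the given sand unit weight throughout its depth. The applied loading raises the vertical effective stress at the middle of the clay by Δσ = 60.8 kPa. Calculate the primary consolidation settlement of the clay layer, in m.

Mid-depth of clay below the ground surface: z = 3.4 + 2.8/2 = 4.8 m.
Total vertical stress at mid-clay: σ_v = 17.8×3.4 + 17.5×1.4 = 85.02 kPa.
Pore pressure: u = 9.81×(4.8 − 1.8) = 29.43 kPa.
Initial effective stress: σ'_0 = σ_v − u = 85.02 − 29.43 = 55.59 kPa.
Final effective stress: σ'_f = 55.59 + 60.8 = 116.39 kPa.
σ'_f = 116.39 ≤ σ'_p = 143 kPa, so the clay remains overconsolidated and only the recompression index applies:
S_c = C_r·H/(1+e₀)·log₁₀(σ'_f/σ'_0) = 0.065×2.8/1.97×log₁₀(116.39/55.59)
    = 0.092385 × 0.32092 = 0.02965 m

S_c ≈ 0.0296 m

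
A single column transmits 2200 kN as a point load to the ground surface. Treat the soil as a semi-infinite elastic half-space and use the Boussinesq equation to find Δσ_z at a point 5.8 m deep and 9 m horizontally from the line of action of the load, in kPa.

Boussinesq vertical stress below a point load on an elastic half-space:
Δσ_z = 3P/(2πz²) · [1 + (r/z)²]^(−5/2)
r/z = 9/5.8 = 1.5517; [1+(r/z)²]^(−5/2) = 0.046644.
Δσ_z = 3×2200/(2π×5.8²) × 0.046644 = 31.225 × 0.046644 = 1.456 kPa

Δσ_z ≈ 1.46 kPa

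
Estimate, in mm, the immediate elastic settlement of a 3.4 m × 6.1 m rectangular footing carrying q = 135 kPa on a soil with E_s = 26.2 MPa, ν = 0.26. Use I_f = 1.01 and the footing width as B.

Immediate (elastic) settlement: S_e = q·B·(1−ν²)/E_s · I_f.
E_s = 26.2 MPa = 26200 kPa.
S_e = 135 × 3.4 × (1 − 0.26²) / 26200 × 1.01
    = 135 × 3.4 × 0.9324 / 26200 × 1.01
    = 0.0165 m = 16.5 mm

S_e ≈ 16.5 mm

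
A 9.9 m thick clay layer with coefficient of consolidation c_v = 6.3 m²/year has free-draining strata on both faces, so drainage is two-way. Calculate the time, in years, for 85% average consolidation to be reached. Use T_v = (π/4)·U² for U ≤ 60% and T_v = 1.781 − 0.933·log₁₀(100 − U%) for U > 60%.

Drainage path length: H_d = H/2 = 4.95 m (double drainage).
U > 60%: T_v = 1.781 − 0.933·log₁₀(100 − 85) = 0.68371.
t = T_v·H_d²/c_v = 0.68371×4.95²/6.3 = 2.659 years.

t ≈ 2.66 years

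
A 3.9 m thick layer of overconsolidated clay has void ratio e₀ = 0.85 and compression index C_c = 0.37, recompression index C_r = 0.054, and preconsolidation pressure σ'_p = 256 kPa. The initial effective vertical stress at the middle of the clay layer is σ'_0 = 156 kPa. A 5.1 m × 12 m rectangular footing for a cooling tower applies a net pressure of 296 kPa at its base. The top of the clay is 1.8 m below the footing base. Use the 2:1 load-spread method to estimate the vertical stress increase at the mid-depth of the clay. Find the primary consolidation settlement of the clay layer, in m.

Mid-depth of clay below the footing base: z = 1.8 + 3.9/2 = 3.75 m.
Stress increase at mid-clay by the 2:1 spreading method:
Δσ = qBL/((B+z)(L+z)) = 296×5.1×12/((5.1+3.75)(12+3.75)) = 129.96 kPa
Final effective stress: σ'_f = 156 + 129.96 = 285.96 kPa.
σ'_f = 285.96 > σ'_p = 256 kPa, so the stress path crosses the preconsolidation pressure — recompression up to σ'_p, then virgin compression beyond:
S_c = H/(1+e₀)·[C_r·log₁₀(σ'_p/σ'_0) + C_c·log₁₀(σ'_f/σ'_p)]
    = 3.9/1.85 × [0.054×log₁₀(256/156) + 0.37×log₁₀(285.96/256)]
    = 2.1081 × [0.011616 + 0.017784] = 0.06198 m

S_c ≈ 0.062 m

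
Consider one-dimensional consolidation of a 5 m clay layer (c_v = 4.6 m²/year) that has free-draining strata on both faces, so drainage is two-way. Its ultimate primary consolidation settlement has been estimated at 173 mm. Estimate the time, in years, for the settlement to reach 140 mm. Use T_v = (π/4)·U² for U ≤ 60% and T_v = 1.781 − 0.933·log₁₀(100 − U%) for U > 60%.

Drainage path length: H_d = H/2 = 2.5 m (double drainage).
U = S(t)/S_ult = 140/173 = 0.8092.
U > 60%: T_v = 1.781 − 0.933·log₁₀(100 − 80.925) = 0.58632.
t = T_v·H_d²/c_v = 0.58632×2.5²/4.6 = 0.7966 years.

t ≈ 0.797 years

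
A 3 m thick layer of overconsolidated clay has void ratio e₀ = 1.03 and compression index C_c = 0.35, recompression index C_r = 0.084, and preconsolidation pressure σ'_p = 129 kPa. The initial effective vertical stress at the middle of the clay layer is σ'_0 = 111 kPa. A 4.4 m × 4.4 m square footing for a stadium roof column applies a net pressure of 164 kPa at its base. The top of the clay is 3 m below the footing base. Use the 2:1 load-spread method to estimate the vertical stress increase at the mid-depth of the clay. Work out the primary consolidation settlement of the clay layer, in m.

S_c ≈ 0.0436 m

Mid-depth of clay below the footing base: z = 3 + 3/2 = 4.5 m.
Stress increase at mid-clay by the 2:1 spreading method:
Δσ = qBL/((B+z)(L+z)) = 164×4.4×4.4/((4.4+4.5)(4.4+4.5)) = 40.084 kPa
Final effective stress: σ'_f = 111 + 40.084 = 151.08 kPa.
σ'_f = 151.08 > σ'_p = 129 kPa, so the stress path crosses the preconsolidation pressure — recompression up to σ'_p, then virgin compression beyond:
S_c = H/(1+e₀)·[C_r·log₁₀(σ'_p/σ'_0) + C_c·log₁₀(σ'_f/σ'_p)]
    = 3/2.03 × [0.084×log₁₀(129/111) + 0.35×log₁₀(151.08/129)]
    = 1.4778 × [0.0054824 + 0.024016] = 0.04359 m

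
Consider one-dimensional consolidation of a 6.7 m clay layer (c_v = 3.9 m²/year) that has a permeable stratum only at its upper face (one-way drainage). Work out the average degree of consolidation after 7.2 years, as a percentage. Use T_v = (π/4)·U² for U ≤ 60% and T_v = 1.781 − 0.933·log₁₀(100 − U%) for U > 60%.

Drainage path length: H_d = H = 6.7 m (single drainage).
T_v = c_v·t/H_d² = 3.9×7.2/6.7² = 0.62553.
T_v = 0.62553 corresponds to the U > 60% branch:
U = 1 − 10^((1.781 − T_v)/0.933)/100 = 0.8268

U ≈ 82.7 %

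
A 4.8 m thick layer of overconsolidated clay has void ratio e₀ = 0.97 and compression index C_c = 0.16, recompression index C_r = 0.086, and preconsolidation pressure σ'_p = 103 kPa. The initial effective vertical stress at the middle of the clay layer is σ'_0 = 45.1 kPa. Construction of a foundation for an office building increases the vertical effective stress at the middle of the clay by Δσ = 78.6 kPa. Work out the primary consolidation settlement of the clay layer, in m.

S_c ≈ 0.106 m

Final effective stress: σ'_f = 45.1 + 78.6 = 123.7 kPa.
σ'_f = 123.7 > σ'_p = 103 kPa, so the stress path crosses the preconsolidation pressure — recompression up to σ'_p, then virgin compression beyond:
S_c = H/(1+e₀)·[C_r·log₁₀(σ'_p/σ'_0) + C_c·log₁₀(σ'_f/σ'_p)]
    = 4.8/1.97 × [0.086×log₁₀(103/45.1) + 0.16×log₁₀(123.7/103)]
    = 2.4365 × [0.030845 + 0.012725] = 0.1062 m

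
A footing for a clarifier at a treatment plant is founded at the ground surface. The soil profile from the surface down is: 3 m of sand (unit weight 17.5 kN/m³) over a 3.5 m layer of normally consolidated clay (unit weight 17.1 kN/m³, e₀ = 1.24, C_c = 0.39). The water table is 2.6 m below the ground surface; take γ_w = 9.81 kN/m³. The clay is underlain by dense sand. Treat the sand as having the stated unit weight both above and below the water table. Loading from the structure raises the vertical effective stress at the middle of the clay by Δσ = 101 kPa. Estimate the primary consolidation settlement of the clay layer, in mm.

Mid-depth of clay below the ground surface: z = 3 + 3.5/2 = 4.75 m.
Total vertical stress at mid-clay: σ_v = 17.5×3 + 17.1×1.75 = 82.425 kPa.
Pore pressure: u = 9.81×(4.75 − 2.6) = 21.091 kPa.
Initial effective stress: σ'_0 = σ_v − u = 82.425 − 21.091 = 61.334 kPa.
Final effective stress: σ'_f = σ'_0 + Δσ = 61.334 + 101 = 162.33 kPa.
Normally consolidated clay, so the full stress increment lies on the virgin compression line:
S_c = C_c·H/(1+e₀)·log₁₀(σ'_f/σ'_0) = 0.39×3.5/(1+1.24)×log₁₀(162.33/61.334)
    = 0.60937 × 0.4227 = 0.2576 m

S_c ≈ 258 mm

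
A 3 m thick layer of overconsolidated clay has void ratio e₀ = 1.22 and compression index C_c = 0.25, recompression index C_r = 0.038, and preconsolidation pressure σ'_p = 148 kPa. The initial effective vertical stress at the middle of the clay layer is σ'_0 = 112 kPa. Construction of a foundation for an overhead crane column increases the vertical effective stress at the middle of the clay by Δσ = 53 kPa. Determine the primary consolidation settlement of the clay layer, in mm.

S_c ≈ 22.2 mm

Final effective stress: σ'_f = 112 + 53 = 165 kPa.
σ'_f = 165 > σ'_p = 148 kPa, so the stress path crosses the preconsolidation pressure — recompression up to σ'_p, then virgin compression beyond:
S_c = H/(1+e₀)·[C_r·log₁₀(σ'_p/σ'_0) + C_c·log₁₀(σ'_f/σ'_p)]
    = 3/2.22 × [0.038×log₁₀(148/112) + 0.25×log₁₀(165/148)]
    = 1.3514 × [0.0045997 + 0.011806] = 0.02217 m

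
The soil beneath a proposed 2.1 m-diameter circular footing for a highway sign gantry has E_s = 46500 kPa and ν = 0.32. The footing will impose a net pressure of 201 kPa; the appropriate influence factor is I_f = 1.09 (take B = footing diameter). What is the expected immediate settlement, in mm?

S_e ≈ 8.88 mm

Immediate (elastic) settlement: S_e = q·B·(1−ν²)/E_s · I_f.
S_e = 201 × 2.1 × (1 − 0.32²) / 46500 × 1.09
    = 201 × 2.1 × 0.8976 / 46500 × 1.09
    = 0.008881 m = 8.881 mm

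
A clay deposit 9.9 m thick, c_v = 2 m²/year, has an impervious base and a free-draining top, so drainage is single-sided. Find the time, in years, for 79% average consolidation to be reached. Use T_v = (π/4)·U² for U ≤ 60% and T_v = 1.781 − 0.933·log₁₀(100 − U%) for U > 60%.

Drainage path length: H_d = H = 9.9 m (single drainage).
U > 60%: T_v = 1.781 − 0.933·log₁₀(100 − 79) = 0.54737.
t = T_v·H_d²/c_v = 0.54737×9.9²/2 = 26.82 years.

t ≈ 26.8 years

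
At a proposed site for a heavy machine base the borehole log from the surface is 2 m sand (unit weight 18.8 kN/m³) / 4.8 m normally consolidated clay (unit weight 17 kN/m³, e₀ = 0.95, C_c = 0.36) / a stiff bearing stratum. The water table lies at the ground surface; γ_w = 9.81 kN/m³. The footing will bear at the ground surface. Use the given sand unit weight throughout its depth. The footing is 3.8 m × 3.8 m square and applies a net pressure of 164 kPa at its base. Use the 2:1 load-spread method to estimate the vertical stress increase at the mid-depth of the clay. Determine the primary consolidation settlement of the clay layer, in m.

Mid-depth of clay below the ground surface: z = 2 + 4.8/2 = 4.4 m.
Total vertical stress at mid-clay: σ_v = 18.8×2 + 17×2.4 = 78.4 kPa.
Pore pressure: u = 9.81×(4.4 − 0) = 43.164 kPa.
Initial effective stress: σ'_0 = σ_v − u = 78.4 − 43.164 = 35.236 kPa.
Stress increase at mid-clay by the 2:1 spreading method:
Δσ = qBL/((B+z)(L+z)) = 164×3.8×3.8/((3.8+4.4)(3.8+4.4)) = 35.22 kPa
Final effective stress: σ'_f = σ'_0 + Δσ = 35.236 + 35.22 = 70.456 kPa.
Normally consolidated clay, so the full stress increment lies on the virgin compression line:
S_c = C_c·H/(1+e₀)·log₁₀(σ'_f/σ'_0) = 0.36×4.8/(1+0.95)×log₁₀(70.456/35.236)
    = 0.88615 × 0.30093 = 0.2667 m

S_c ≈ 0.267 m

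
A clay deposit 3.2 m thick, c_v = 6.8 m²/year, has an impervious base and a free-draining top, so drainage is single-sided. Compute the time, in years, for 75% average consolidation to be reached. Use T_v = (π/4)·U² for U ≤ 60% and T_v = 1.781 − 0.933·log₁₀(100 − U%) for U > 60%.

t ≈ 0.718 years

Drainage path length: H_d = H = 3.2 m (single drainage).
U > 60%: T_v = 1.781 − 0.933·log₁₀(100 − 75) = 0.47672.
t = T_v·H_d²/c_v = 0.47672×3.2²/6.8 = 0.7179 years.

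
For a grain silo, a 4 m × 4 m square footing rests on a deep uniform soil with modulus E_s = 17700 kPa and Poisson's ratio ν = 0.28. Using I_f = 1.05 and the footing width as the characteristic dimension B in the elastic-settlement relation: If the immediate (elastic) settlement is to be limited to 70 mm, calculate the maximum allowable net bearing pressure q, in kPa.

S_e = q·B·(1−ν²)/E_s · I_f  ⇒  q = S_e·E_s / (B·(1−ν²)·I_f).
q = 0.07 × 17700 / (4 × 0.9216 × 1.05) = 320.1 kPa

q ≈ 320 kPa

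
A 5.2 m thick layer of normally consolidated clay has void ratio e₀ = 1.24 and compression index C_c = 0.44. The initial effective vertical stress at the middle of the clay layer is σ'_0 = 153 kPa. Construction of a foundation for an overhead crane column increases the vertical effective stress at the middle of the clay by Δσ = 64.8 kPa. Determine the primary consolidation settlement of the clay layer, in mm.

S_c ≈ 157 mm

Final effective stress: σ'_f = σ'_0 + Δσ = 153 + 64.8 = 217.8 kPa.
Normally consolidated clay, so the full stress increment lies on the virgin compression line:
S_c = C_c·H/(1+e₀)·log₁₀(σ'_f/σ'_0) = 0.44×5.2/(1+1.24)×log₁₀(217.8/153)
    = 1.0214 × 0.15337 = 0.1567 m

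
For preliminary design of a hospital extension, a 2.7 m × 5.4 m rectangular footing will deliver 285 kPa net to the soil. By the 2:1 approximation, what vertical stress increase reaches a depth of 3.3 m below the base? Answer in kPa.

Δσ_z ≈ 79.6 kPa

By the 2:1 method the load spreads at 1 horizontal : 2 vertical, so at depth z the loaded area has grown by z in each plan dimension:
Δσ = qBL/((B+z)(L+z)) = 285×2.7×5.4/((2.7+3.3)(5.4+3.3)) = 79.603 kPa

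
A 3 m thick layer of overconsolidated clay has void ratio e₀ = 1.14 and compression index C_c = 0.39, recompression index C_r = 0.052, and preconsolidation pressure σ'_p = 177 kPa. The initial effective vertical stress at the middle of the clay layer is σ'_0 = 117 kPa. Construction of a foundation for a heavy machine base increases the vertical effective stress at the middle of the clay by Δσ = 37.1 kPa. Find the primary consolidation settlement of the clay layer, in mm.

S_c ≈ 8.72 mm

Final effective stress: σ'_f = 117 + 37.1 = 154.1 kPa.
σ'_f = 154.1 ≤ σ'_p = 177 kPa, so the clay remains overconsolidated and only the recompression index applies:
S_c = C_r·H/(1+e₀)·log₁₀(σ'_f/σ'_0) = 0.052×3/2.14×log₁₀(154.1/117)
    = 0.072899 × 0.11962 = 0.00872 m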